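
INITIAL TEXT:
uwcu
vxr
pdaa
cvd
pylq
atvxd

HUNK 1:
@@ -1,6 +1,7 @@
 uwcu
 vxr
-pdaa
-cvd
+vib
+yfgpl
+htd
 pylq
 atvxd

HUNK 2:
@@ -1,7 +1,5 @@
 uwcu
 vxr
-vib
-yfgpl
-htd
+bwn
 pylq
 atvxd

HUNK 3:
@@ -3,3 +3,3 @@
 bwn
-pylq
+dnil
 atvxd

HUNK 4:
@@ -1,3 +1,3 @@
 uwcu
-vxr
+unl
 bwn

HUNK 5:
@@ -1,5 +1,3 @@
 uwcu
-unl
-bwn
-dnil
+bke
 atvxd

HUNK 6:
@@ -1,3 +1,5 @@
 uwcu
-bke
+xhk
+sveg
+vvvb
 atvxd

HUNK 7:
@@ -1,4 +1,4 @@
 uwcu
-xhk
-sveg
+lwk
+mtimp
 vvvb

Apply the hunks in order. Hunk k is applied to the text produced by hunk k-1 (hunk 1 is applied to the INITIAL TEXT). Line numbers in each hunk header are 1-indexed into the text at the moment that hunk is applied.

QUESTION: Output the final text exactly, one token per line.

Hunk 1: at line 1 remove [pdaa,cvd] add [vib,yfgpl,htd] -> 7 lines: uwcu vxr vib yfgpl htd pylq atvxd
Hunk 2: at line 1 remove [vib,yfgpl,htd] add [bwn] -> 5 lines: uwcu vxr bwn pylq atvxd
Hunk 3: at line 3 remove [pylq] add [dnil] -> 5 lines: uwcu vxr bwn dnil atvxd
Hunk 4: at line 1 remove [vxr] add [unl] -> 5 lines: uwcu unl bwn dnil atvxd
Hunk 5: at line 1 remove [unl,bwn,dnil] add [bke] -> 3 lines: uwcu bke atvxd
Hunk 6: at line 1 remove [bke] add [xhk,sveg,vvvb] -> 5 lines: uwcu xhk sveg vvvb atvxd
Hunk 7: at line 1 remove [xhk,sveg] add [lwk,mtimp] -> 5 lines: uwcu lwk mtimp vvvb atvxd

Answer: uwcu
lwk
mtimp
vvvb
atvxd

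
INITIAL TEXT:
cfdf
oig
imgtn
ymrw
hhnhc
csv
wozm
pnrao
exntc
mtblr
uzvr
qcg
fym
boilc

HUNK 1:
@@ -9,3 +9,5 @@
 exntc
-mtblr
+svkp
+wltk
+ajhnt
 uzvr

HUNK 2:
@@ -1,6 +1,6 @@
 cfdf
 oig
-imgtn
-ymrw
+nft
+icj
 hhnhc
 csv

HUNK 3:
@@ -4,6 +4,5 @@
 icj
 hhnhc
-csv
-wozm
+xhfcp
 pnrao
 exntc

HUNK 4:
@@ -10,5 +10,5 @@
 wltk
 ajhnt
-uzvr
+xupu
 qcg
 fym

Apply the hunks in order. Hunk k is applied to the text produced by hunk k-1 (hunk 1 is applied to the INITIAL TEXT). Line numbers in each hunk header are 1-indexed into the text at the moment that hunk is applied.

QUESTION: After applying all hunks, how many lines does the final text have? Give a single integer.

Answer: 15

Derivation:
Hunk 1: at line 9 remove [mtblr] add [svkp,wltk,ajhnt] -> 16 lines: cfdf oig imgtn ymrw hhnhc csv wozm pnrao exntc svkp wltk ajhnt uzvr qcg fym boilc
Hunk 2: at line 1 remove [imgtn,ymrw] add [nft,icj] -> 16 lines: cfdf oig nft icj hhnhc csv wozm pnrao exntc svkp wltk ajhnt uzvr qcg fym boilc
Hunk 3: at line 4 remove [csv,wozm] add [xhfcp] -> 15 lines: cfdf oig nft icj hhnhc xhfcp pnrao exntc svkp wltk ajhnt uzvr qcg fym boilc
Hunk 4: at line 10 remove [uzvr] add [xupu] -> 15 lines: cfdf oig nft icj hhnhc xhfcp pnrao exntc svkp wltk ajhnt xupu qcg fym boilc
Final line count: 15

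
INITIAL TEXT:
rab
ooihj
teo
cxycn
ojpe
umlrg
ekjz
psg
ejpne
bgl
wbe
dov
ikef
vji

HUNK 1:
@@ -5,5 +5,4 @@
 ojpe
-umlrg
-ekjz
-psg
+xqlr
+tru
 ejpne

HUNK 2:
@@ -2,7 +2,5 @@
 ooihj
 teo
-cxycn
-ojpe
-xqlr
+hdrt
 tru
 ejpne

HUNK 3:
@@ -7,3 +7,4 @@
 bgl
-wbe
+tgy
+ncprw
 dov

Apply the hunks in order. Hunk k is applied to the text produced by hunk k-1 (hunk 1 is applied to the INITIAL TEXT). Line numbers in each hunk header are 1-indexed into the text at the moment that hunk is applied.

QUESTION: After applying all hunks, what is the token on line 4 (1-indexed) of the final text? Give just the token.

Answer: hdrt

Derivation:
Hunk 1: at line 5 remove [umlrg,ekjz,psg] add [xqlr,tru] -> 13 lines: rab ooihj teo cxycn ojpe xqlr tru ejpne bgl wbe dov ikef vji
Hunk 2: at line 2 remove [cxycn,ojpe,xqlr] add [hdrt] -> 11 lines: rab ooihj teo hdrt tru ejpne bgl wbe dov ikef vji
Hunk 3: at line 7 remove [wbe] add [tgy,ncprw] -> 12 lines: rab ooihj teo hdrt tru ejpne bgl tgy ncprw dov ikef vji
Final line 4: hdrt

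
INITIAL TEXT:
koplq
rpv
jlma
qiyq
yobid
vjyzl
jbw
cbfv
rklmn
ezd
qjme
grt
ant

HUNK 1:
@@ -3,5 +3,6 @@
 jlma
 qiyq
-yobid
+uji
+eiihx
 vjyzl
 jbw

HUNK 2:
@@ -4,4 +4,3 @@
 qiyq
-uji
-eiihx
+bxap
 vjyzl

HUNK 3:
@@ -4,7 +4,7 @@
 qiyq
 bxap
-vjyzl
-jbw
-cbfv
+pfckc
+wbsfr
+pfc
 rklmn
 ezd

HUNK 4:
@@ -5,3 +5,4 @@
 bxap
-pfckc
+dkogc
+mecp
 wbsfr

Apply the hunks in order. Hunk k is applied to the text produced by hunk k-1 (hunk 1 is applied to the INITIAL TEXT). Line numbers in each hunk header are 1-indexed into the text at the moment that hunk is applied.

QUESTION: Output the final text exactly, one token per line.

Hunk 1: at line 3 remove [yobid] add [uji,eiihx] -> 14 lines: koplq rpv jlma qiyq uji eiihx vjyzl jbw cbfv rklmn ezd qjme grt ant
Hunk 2: at line 4 remove [uji,eiihx] add [bxap] -> 13 lines: koplq rpv jlma qiyq bxap vjyzl jbw cbfv rklmn ezd qjme grt ant
Hunk 3: at line 4 remove [vjyzl,jbw,cbfv] add [pfckc,wbsfr,pfc] -> 13 lines: koplq rpv jlma qiyq bxap pfckc wbsfr pfc rklmn ezd qjme grt ant
Hunk 4: at line 5 remove [pfckc] add [dkogc,mecp] -> 14 lines: koplq rpv jlma qiyq bxap dkogc mecp wbsfr pfc rklmn ezd qjme grt ant

Answer: koplq
rpv
jlma
qiyq
bxap
dkogc
mecp
wbsfr
pfc
rklmn
ezd
qjme
grt
ant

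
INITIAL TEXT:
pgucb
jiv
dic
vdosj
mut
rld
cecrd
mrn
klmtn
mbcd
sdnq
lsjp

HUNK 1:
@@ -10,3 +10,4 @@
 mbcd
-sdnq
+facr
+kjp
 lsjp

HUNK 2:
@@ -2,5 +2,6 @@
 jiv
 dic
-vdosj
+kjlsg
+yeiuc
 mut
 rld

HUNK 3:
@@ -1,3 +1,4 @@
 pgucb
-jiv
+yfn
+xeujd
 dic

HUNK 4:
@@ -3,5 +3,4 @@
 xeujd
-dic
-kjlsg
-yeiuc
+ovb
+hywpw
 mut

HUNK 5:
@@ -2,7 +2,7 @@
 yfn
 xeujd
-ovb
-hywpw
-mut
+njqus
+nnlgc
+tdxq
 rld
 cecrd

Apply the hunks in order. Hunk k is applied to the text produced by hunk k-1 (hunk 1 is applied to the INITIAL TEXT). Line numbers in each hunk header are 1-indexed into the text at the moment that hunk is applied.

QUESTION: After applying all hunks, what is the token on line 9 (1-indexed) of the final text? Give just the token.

Answer: mrn

Derivation:
Hunk 1: at line 10 remove [sdnq] add [facr,kjp] -> 13 lines: pgucb jiv dic vdosj mut rld cecrd mrn klmtn mbcd facr kjp lsjp
Hunk 2: at line 2 remove [vdosj] add [kjlsg,yeiuc] -> 14 lines: pgucb jiv dic kjlsg yeiuc mut rld cecrd mrn klmtn mbcd facr kjp lsjp
Hunk 3: at line 1 remove [jiv] add [yfn,xeujd] -> 15 lines: pgucb yfn xeujd dic kjlsg yeiuc mut rld cecrd mrn klmtn mbcd facr kjp lsjp
Hunk 4: at line 3 remove [dic,kjlsg,yeiuc] add [ovb,hywpw] -> 14 lines: pgucb yfn xeujd ovb hywpw mut rld cecrd mrn klmtn mbcd facr kjp lsjp
Hunk 5: at line 2 remove [ovb,hywpw,mut] add [njqus,nnlgc,tdxq] -> 14 lines: pgucb yfn xeujd njqus nnlgc tdxq rld cecrd mrn klmtn mbcd facr kjp lsjp
Final line 9: mrn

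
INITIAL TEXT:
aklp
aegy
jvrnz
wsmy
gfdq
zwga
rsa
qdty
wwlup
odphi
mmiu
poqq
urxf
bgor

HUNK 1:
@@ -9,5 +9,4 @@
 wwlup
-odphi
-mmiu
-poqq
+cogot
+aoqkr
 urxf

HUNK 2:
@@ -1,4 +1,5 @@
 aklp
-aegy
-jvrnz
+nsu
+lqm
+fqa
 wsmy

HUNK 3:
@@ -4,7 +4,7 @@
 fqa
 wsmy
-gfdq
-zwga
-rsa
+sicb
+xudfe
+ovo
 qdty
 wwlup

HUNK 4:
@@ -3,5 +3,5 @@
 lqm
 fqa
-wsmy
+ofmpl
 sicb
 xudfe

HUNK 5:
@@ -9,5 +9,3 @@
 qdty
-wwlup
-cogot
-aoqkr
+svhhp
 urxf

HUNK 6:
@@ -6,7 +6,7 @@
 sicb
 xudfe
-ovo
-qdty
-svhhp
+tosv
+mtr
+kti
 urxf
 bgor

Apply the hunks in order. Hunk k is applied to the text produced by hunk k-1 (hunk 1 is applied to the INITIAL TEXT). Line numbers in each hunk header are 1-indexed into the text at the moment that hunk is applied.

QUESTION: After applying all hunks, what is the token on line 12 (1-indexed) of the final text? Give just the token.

Answer: bgor

Derivation:
Hunk 1: at line 9 remove [odphi,mmiu,poqq] add [cogot,aoqkr] -> 13 lines: aklp aegy jvrnz wsmy gfdq zwga rsa qdty wwlup cogot aoqkr urxf bgor
Hunk 2: at line 1 remove [aegy,jvrnz] add [nsu,lqm,fqa] -> 14 lines: aklp nsu lqm fqa wsmy gfdq zwga rsa qdty wwlup cogot aoqkr urxf bgor
Hunk 3: at line 4 remove [gfdq,zwga,rsa] add [sicb,xudfe,ovo] -> 14 lines: aklp nsu lqm fqa wsmy sicb xudfe ovo qdty wwlup cogot aoqkr urxf bgor
Hunk 4: at line 3 remove [wsmy] add [ofmpl] -> 14 lines: aklp nsu lqm fqa ofmpl sicb xudfe ovo qdty wwlup cogot aoqkr urxf bgor
Hunk 5: at line 9 remove [wwlup,cogot,aoqkr] add [svhhp] -> 12 lines: aklp nsu lqm fqa ofmpl sicb xudfe ovo qdty svhhp urxf bgor
Hunk 6: at line 6 remove [ovo,qdty,svhhp] add [tosv,mtr,kti] -> 12 lines: aklp nsu lqm fqa ofmpl sicb xudfe tosv mtr kti urxf bgor
Final line 12: bgor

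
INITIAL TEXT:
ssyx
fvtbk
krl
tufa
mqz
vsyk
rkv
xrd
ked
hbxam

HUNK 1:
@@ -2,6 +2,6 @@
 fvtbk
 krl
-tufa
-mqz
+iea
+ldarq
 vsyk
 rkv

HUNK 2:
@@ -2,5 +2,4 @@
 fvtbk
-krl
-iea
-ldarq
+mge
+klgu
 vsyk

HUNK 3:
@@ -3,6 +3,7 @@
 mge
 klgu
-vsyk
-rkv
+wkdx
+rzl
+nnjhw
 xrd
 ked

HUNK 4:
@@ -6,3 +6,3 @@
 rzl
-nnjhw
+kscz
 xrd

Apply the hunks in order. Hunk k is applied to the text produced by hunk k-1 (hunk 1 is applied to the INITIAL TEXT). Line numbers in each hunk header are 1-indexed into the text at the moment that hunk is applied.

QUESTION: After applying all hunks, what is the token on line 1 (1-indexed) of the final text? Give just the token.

Hunk 1: at line 2 remove [tufa,mqz] add [iea,ldarq] -> 10 lines: ssyx fvtbk krl iea ldarq vsyk rkv xrd ked hbxam
Hunk 2: at line 2 remove [krl,iea,ldarq] add [mge,klgu] -> 9 lines: ssyx fvtbk mge klgu vsyk rkv xrd ked hbxam
Hunk 3: at line 3 remove [vsyk,rkv] add [wkdx,rzl,nnjhw] -> 10 lines: ssyx fvtbk mge klgu wkdx rzl nnjhw xrd ked hbxam
Hunk 4: at line 6 remove [nnjhw] add [kscz] -> 10 lines: ssyx fvtbk mge klgu wkdx rzl kscz xrd ked hbxam
Final line 1: ssyx

Answer: ssyx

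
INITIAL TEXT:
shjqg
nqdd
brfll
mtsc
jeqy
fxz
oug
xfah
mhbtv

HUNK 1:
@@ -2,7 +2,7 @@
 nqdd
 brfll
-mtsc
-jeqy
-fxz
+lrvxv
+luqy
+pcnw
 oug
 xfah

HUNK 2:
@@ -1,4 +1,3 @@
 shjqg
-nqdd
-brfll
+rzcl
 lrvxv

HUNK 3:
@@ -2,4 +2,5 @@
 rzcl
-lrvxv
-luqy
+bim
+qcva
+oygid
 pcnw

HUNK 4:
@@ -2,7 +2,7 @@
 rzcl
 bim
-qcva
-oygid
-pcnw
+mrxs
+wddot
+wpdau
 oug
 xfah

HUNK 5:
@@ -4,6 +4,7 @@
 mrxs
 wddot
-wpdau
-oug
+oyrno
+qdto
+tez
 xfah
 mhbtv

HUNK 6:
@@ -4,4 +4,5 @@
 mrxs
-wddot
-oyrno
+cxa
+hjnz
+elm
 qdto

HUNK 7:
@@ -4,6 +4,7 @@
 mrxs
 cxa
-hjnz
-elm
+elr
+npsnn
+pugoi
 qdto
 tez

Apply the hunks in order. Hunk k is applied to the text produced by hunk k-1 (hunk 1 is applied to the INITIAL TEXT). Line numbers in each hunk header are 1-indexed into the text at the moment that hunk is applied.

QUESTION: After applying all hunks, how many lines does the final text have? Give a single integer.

Answer: 12

Derivation:
Hunk 1: at line 2 remove [mtsc,jeqy,fxz] add [lrvxv,luqy,pcnw] -> 9 lines: shjqg nqdd brfll lrvxv luqy pcnw oug xfah mhbtv
Hunk 2: at line 1 remove [nqdd,brfll] add [rzcl] -> 8 lines: shjqg rzcl lrvxv luqy pcnw oug xfah mhbtv
Hunk 3: at line 2 remove [lrvxv,luqy] add [bim,qcva,oygid] -> 9 lines: shjqg rzcl bim qcva oygid pcnw oug xfah mhbtv
Hunk 4: at line 2 remove [qcva,oygid,pcnw] add [mrxs,wddot,wpdau] -> 9 lines: shjqg rzcl bim mrxs wddot wpdau oug xfah mhbtv
Hunk 5: at line 4 remove [wpdau,oug] add [oyrno,qdto,tez] -> 10 lines: shjqg rzcl bim mrxs wddot oyrno qdto tez xfah mhbtv
Hunk 6: at line 4 remove [wddot,oyrno] add [cxa,hjnz,elm] -> 11 lines: shjqg rzcl bim mrxs cxa hjnz elm qdto tez xfah mhbtv
Hunk 7: at line 4 remove [hjnz,elm] add [elr,npsnn,pugoi] -> 12 lines: shjqg rzcl bim mrxs cxa elr npsnn pugoi qdto tez xfah mhbtv
Final line count: 12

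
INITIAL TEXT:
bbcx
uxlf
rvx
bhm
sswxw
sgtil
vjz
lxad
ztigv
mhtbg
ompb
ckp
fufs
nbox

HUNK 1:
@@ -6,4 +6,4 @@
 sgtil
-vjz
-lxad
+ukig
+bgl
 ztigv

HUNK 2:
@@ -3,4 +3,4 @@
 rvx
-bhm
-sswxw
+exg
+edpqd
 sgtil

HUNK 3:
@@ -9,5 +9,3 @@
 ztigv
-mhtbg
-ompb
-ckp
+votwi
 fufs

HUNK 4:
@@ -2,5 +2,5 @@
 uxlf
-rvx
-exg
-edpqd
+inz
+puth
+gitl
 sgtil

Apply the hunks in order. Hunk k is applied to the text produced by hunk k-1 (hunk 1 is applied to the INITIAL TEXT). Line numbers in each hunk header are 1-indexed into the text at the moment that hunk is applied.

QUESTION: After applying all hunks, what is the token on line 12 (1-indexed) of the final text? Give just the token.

Hunk 1: at line 6 remove [vjz,lxad] add [ukig,bgl] -> 14 lines: bbcx uxlf rvx bhm sswxw sgtil ukig bgl ztigv mhtbg ompb ckp fufs nbox
Hunk 2: at line 3 remove [bhm,sswxw] add [exg,edpqd] -> 14 lines: bbcx uxlf rvx exg edpqd sgtil ukig bgl ztigv mhtbg ompb ckp fufs nbox
Hunk 3: at line 9 remove [mhtbg,ompb,ckp] add [votwi] -> 12 lines: bbcx uxlf rvx exg edpqd sgtil ukig bgl ztigv votwi fufs nbox
Hunk 4: at line 2 remove [rvx,exg,edpqd] add [inz,puth,gitl] -> 12 lines: bbcx uxlf inz puth gitl sgtil ukig bgl ztigv votwi fufs nbox
Final line 12: nbox

Answer: nbox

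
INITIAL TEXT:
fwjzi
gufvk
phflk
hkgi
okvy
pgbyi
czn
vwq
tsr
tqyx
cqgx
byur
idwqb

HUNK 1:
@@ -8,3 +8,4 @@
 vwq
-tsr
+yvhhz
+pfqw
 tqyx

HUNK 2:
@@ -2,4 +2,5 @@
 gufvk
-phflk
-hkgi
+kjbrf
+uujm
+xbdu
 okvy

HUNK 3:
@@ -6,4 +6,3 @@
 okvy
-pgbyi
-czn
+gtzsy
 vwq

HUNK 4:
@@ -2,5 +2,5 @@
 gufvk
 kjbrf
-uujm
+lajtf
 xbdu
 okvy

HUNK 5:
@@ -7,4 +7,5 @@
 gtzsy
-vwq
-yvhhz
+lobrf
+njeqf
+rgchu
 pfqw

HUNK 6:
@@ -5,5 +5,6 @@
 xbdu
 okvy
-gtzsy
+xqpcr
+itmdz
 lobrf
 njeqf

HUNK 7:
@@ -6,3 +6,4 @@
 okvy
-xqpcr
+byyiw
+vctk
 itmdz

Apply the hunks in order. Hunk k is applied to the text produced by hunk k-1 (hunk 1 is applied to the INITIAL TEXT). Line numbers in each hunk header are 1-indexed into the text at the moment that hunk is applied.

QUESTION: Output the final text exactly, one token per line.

Hunk 1: at line 8 remove [tsr] add [yvhhz,pfqw] -> 14 lines: fwjzi gufvk phflk hkgi okvy pgbyi czn vwq yvhhz pfqw tqyx cqgx byur idwqb
Hunk 2: at line 2 remove [phflk,hkgi] add [kjbrf,uujm,xbdu] -> 15 lines: fwjzi gufvk kjbrf uujm xbdu okvy pgbyi czn vwq yvhhz pfqw tqyx cqgx byur idwqb
Hunk 3: at line 6 remove [pgbyi,czn] add [gtzsy] -> 14 lines: fwjzi gufvk kjbrf uujm xbdu okvy gtzsy vwq yvhhz pfqw tqyx cqgx byur idwqb
Hunk 4: at line 2 remove [uujm] add [lajtf] -> 14 lines: fwjzi gufvk kjbrf lajtf xbdu okvy gtzsy vwq yvhhz pfqw tqyx cqgx byur idwqb
Hunk 5: at line 7 remove [vwq,yvhhz] add [lobrf,njeqf,rgchu] -> 15 lines: fwjzi gufvk kjbrf lajtf xbdu okvy gtzsy lobrf njeqf rgchu pfqw tqyx cqgx byur idwqb
Hunk 6: at line 5 remove [gtzsy] add [xqpcr,itmdz] -> 16 lines: fwjzi gufvk kjbrf lajtf xbdu okvy xqpcr itmdz lobrf njeqf rgchu pfqw tqyx cqgx byur idwqb
Hunk 7: at line 6 remove [xqpcr] add [byyiw,vctk] -> 17 lines: fwjzi gufvk kjbrf lajtf xbdu okvy byyiw vctk itmdz lobrf njeqf rgchu pfqw tqyx cqgx byur idwqb

Answer: fwjzi
gufvk
kjbrf
lajtf
xbdu
okvy
byyiw
vctk
itmdz
lobrf
njeqf
rgchu
pfqw
tqyx
cqgx
byur
idwqb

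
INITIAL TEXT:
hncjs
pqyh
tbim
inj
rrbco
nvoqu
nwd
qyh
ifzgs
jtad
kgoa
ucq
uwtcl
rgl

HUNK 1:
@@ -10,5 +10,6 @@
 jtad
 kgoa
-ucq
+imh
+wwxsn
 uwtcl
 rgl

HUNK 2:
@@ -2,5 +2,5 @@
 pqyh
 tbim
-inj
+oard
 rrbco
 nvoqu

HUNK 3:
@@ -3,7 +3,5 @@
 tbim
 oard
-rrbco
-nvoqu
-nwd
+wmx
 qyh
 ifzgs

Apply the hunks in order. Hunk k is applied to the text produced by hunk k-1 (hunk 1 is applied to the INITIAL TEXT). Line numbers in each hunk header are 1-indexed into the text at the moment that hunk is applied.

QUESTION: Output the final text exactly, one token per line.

Hunk 1: at line 10 remove [ucq] add [imh,wwxsn] -> 15 lines: hncjs pqyh tbim inj rrbco nvoqu nwd qyh ifzgs jtad kgoa imh wwxsn uwtcl rgl
Hunk 2: at line 2 remove [inj] add [oard] -> 15 lines: hncjs pqyh tbim oard rrbco nvoqu nwd qyh ifzgs jtad kgoa imh wwxsn uwtcl rgl
Hunk 3: at line 3 remove [rrbco,nvoqu,nwd] add [wmx] -> 13 lines: hncjs pqyh tbim oard wmx qyh ifzgs jtad kgoa imh wwxsn uwtcl rgl

Answer: hncjs
pqyh
tbim
oard
wmx
qyh
ifzgs
jtad
kgoa
imh
wwxsn
uwtcl
rgl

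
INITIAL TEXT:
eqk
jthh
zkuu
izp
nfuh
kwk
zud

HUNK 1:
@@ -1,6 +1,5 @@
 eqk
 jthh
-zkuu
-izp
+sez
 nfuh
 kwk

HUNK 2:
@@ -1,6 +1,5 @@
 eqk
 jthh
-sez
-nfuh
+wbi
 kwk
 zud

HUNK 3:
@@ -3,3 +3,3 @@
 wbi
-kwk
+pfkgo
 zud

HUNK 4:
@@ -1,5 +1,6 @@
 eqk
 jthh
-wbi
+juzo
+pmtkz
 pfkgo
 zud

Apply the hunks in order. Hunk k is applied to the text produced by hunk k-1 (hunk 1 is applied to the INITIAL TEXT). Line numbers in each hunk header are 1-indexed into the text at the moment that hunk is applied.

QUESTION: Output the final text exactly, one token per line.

Hunk 1: at line 1 remove [zkuu,izp] add [sez] -> 6 lines: eqk jthh sez nfuh kwk zud
Hunk 2: at line 1 remove [sez,nfuh] add [wbi] -> 5 lines: eqk jthh wbi kwk zud
Hunk 3: at line 3 remove [kwk] add [pfkgo] -> 5 lines: eqk jthh wbi pfkgo zud
Hunk 4: at line 1 remove [wbi] add [juzo,pmtkz] -> 6 lines: eqk jthh juzo pmtkz pfkgo zud

Answer: eqk
jthh
juzo
pmtkz
pfkgo
zud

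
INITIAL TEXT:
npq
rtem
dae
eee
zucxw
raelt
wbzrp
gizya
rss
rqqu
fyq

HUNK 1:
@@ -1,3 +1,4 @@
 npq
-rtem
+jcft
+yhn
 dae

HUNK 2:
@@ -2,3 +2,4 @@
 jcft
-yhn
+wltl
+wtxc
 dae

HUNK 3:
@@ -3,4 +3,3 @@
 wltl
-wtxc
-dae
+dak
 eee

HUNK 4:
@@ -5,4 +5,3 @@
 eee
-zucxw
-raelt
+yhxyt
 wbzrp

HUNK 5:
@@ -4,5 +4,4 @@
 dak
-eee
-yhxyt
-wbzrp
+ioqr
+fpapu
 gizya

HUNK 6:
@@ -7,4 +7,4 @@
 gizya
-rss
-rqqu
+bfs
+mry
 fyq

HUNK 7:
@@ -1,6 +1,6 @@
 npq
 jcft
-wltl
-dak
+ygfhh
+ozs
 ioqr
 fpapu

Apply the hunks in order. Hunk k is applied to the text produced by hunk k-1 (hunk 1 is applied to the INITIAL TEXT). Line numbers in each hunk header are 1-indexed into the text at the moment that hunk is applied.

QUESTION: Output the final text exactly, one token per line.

Hunk 1: at line 1 remove [rtem] add [jcft,yhn] -> 12 lines: npq jcft yhn dae eee zucxw raelt wbzrp gizya rss rqqu fyq
Hunk 2: at line 2 remove [yhn] add [wltl,wtxc] -> 13 lines: npq jcft wltl wtxc dae eee zucxw raelt wbzrp gizya rss rqqu fyq
Hunk 3: at line 3 remove [wtxc,dae] add [dak] -> 12 lines: npq jcft wltl dak eee zucxw raelt wbzrp gizya rss rqqu fyq
Hunk 4: at line 5 remove [zucxw,raelt] add [yhxyt] -> 11 lines: npq jcft wltl dak eee yhxyt wbzrp gizya rss rqqu fyq
Hunk 5: at line 4 remove [eee,yhxyt,wbzrp] add [ioqr,fpapu] -> 10 lines: npq jcft wltl dak ioqr fpapu gizya rss rqqu fyq
Hunk 6: at line 7 remove [rss,rqqu] add [bfs,mry] -> 10 lines: npq jcft wltl dak ioqr fpapu gizya bfs mry fyq
Hunk 7: at line 1 remove [wltl,dak] add [ygfhh,ozs] -> 10 lines: npq jcft ygfhh ozs ioqr fpapu gizya bfs mry fyq

Answer: npq
jcft
ygfhh
ozs
ioqr
fpapu
gizya
bfs
mry
fyq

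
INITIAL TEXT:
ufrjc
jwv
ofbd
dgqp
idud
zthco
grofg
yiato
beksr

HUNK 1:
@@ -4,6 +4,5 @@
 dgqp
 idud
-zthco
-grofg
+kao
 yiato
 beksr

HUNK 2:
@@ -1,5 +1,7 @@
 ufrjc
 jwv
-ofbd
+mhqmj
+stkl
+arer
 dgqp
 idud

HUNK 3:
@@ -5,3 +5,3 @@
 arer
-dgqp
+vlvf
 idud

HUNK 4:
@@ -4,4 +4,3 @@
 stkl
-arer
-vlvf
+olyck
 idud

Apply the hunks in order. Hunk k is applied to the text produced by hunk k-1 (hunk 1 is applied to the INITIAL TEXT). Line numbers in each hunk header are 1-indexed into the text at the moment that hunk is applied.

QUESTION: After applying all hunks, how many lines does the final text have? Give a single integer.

Hunk 1: at line 4 remove [zthco,grofg] add [kao] -> 8 lines: ufrjc jwv ofbd dgqp idud kao yiato beksr
Hunk 2: at line 1 remove [ofbd] add [mhqmj,stkl,arer] -> 10 lines: ufrjc jwv mhqmj stkl arer dgqp idud kao yiato beksr
Hunk 3: at line 5 remove [dgqp] add [vlvf] -> 10 lines: ufrjc jwv mhqmj stkl arer vlvf idud kao yiato beksr
Hunk 4: at line 4 remove [arer,vlvf] add [olyck] -> 9 lines: ufrjc jwv mhqmj stkl olyck idud kao yiato beksr
Final line count: 9

Answer: 9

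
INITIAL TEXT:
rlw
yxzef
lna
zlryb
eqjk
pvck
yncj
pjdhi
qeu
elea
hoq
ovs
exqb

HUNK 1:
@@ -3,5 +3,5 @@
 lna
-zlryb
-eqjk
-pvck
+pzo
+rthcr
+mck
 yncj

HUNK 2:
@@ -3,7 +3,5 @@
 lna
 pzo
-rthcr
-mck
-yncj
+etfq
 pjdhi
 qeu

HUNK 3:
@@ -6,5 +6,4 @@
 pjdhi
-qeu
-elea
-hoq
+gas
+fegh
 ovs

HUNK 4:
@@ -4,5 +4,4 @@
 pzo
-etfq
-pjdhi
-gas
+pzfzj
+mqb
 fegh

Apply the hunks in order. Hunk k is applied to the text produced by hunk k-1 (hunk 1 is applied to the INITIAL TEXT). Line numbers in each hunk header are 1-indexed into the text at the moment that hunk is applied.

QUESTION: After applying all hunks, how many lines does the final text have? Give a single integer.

Hunk 1: at line 3 remove [zlryb,eqjk,pvck] add [pzo,rthcr,mck] -> 13 lines: rlw yxzef lna pzo rthcr mck yncj pjdhi qeu elea hoq ovs exqb
Hunk 2: at line 3 remove [rthcr,mck,yncj] add [etfq] -> 11 lines: rlw yxzef lna pzo etfq pjdhi qeu elea hoq ovs exqb
Hunk 3: at line 6 remove [qeu,elea,hoq] add [gas,fegh] -> 10 lines: rlw yxzef lna pzo etfq pjdhi gas fegh ovs exqb
Hunk 4: at line 4 remove [etfq,pjdhi,gas] add [pzfzj,mqb] -> 9 lines: rlw yxzef lna pzo pzfzj mqb fegh ovs exqb
Final line count: 9

Answer: 9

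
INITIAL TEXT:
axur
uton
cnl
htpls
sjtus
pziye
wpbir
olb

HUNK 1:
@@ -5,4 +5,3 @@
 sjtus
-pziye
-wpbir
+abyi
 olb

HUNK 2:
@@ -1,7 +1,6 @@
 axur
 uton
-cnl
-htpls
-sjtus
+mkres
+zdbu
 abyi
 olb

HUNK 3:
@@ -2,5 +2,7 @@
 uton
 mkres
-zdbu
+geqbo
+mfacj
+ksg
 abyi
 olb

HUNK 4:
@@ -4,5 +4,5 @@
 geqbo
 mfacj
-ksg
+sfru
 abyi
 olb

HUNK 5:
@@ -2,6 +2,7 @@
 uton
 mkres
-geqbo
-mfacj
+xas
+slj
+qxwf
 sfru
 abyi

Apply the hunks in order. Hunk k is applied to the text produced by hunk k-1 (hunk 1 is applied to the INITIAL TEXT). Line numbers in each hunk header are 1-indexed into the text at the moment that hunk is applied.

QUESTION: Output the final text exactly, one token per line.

Hunk 1: at line 5 remove [pziye,wpbir] add [abyi] -> 7 lines: axur uton cnl htpls sjtus abyi olb
Hunk 2: at line 1 remove [cnl,htpls,sjtus] add [mkres,zdbu] -> 6 lines: axur uton mkres zdbu abyi olb
Hunk 3: at line 2 remove [zdbu] add [geqbo,mfacj,ksg] -> 8 lines: axur uton mkres geqbo mfacj ksg abyi olb
Hunk 4: at line 4 remove [ksg] add [sfru] -> 8 lines: axur uton mkres geqbo mfacj sfru abyi olb
Hunk 5: at line 2 remove [geqbo,mfacj] add [xas,slj,qxwf] -> 9 lines: axur uton mkres xas slj qxwf sfru abyi olb

Answer: axur
uton
mkres
xas
slj
qxwf
sfru
abyi
olb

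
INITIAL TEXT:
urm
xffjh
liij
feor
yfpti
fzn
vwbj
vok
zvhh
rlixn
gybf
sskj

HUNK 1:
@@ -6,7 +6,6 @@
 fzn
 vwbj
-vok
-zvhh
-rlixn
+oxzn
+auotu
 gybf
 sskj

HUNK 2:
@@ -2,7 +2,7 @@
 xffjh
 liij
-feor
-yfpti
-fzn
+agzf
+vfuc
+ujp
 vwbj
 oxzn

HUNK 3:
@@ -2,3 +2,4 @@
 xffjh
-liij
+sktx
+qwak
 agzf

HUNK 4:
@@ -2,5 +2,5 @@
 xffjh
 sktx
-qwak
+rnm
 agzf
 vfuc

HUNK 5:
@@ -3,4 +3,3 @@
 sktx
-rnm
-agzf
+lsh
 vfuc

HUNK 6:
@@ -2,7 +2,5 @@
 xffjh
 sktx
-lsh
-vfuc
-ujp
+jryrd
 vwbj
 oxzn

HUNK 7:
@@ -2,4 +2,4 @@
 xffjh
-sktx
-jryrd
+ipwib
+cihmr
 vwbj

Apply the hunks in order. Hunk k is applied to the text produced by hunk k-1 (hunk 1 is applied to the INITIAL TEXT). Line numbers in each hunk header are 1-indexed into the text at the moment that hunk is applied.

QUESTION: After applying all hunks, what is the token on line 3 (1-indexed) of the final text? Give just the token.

Answer: ipwib

Derivation:
Hunk 1: at line 6 remove [vok,zvhh,rlixn] add [oxzn,auotu] -> 11 lines: urm xffjh liij feor yfpti fzn vwbj oxzn auotu gybf sskj
Hunk 2: at line 2 remove [feor,yfpti,fzn] add [agzf,vfuc,ujp] -> 11 lines: urm xffjh liij agzf vfuc ujp vwbj oxzn auotu gybf sskj
Hunk 3: at line 2 remove [liij] add [sktx,qwak] -> 12 lines: urm xffjh sktx qwak agzf vfuc ujp vwbj oxzn auotu gybf sskj
Hunk 4: at line 2 remove [qwak] add [rnm] -> 12 lines: urm xffjh sktx rnm agzf vfuc ujp vwbj oxzn auotu gybf sskj
Hunk 5: at line 3 remove [rnm,agzf] add [lsh] -> 11 lines: urm xffjh sktx lsh vfuc ujp vwbj oxzn auotu gybf sskj
Hunk 6: at line 2 remove [lsh,vfuc,ujp] add [jryrd] -> 9 lines: urm xffjh sktx jryrd vwbj oxzn auotu gybf sskj
Hunk 7: at line 2 remove [sktx,jryrd] add [ipwib,cihmr] -> 9 lines: urm xffjh ipwib cihmr vwbj oxzn auotu gybf sskj
Final line 3: ipwib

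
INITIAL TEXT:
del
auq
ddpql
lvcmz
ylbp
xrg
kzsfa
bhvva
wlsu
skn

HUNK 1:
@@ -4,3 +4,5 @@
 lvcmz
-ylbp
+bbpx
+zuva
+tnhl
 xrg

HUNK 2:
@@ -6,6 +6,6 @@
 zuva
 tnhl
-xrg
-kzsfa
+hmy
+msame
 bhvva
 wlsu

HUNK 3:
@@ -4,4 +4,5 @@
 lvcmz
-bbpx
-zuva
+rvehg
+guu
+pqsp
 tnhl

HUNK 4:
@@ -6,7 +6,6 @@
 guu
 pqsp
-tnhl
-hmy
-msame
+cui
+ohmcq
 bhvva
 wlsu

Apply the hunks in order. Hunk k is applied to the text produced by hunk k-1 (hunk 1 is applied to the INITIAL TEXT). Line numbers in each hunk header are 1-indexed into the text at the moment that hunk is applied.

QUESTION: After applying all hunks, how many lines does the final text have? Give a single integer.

Answer: 12

Derivation:
Hunk 1: at line 4 remove [ylbp] add [bbpx,zuva,tnhl] -> 12 lines: del auq ddpql lvcmz bbpx zuva tnhl xrg kzsfa bhvva wlsu skn
Hunk 2: at line 6 remove [xrg,kzsfa] add [hmy,msame] -> 12 lines: del auq ddpql lvcmz bbpx zuva tnhl hmy msame bhvva wlsu skn
Hunk 3: at line 4 remove [bbpx,zuva] add [rvehg,guu,pqsp] -> 13 lines: del auq ddpql lvcmz rvehg guu pqsp tnhl hmy msame bhvva wlsu skn
Hunk 4: at line 6 remove [tnhl,hmy,msame] add [cui,ohmcq] -> 12 lines: del auq ddpql lvcmz rvehg guu pqsp cui ohmcq bhvva wlsu skn
Final line count: 12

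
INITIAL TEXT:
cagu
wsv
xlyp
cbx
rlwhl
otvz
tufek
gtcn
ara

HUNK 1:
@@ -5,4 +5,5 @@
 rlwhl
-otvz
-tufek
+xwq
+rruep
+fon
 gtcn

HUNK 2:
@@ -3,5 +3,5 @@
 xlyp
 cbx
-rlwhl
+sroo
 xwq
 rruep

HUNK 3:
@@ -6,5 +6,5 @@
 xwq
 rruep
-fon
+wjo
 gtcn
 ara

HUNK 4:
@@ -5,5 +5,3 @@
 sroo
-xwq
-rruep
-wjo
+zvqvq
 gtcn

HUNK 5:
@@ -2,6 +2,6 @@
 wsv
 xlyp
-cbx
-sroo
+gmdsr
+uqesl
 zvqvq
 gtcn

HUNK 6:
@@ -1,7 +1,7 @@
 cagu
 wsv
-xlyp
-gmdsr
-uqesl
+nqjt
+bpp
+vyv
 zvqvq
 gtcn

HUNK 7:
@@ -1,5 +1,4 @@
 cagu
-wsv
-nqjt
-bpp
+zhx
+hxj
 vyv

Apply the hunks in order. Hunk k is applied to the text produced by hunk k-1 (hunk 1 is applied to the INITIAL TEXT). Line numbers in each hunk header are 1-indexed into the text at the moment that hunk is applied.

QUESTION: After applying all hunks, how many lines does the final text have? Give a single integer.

Hunk 1: at line 5 remove [otvz,tufek] add [xwq,rruep,fon] -> 10 lines: cagu wsv xlyp cbx rlwhl xwq rruep fon gtcn ara
Hunk 2: at line 3 remove [rlwhl] add [sroo] -> 10 lines: cagu wsv xlyp cbx sroo xwq rruep fon gtcn ara
Hunk 3: at line 6 remove [fon] add [wjo] -> 10 lines: cagu wsv xlyp cbx sroo xwq rruep wjo gtcn ara
Hunk 4: at line 5 remove [xwq,rruep,wjo] add [zvqvq] -> 8 lines: cagu wsv xlyp cbx sroo zvqvq gtcn ara
Hunk 5: at line 2 remove [cbx,sroo] add [gmdsr,uqesl] -> 8 lines: cagu wsv xlyp gmdsr uqesl zvqvq gtcn ara
Hunk 6: at line 1 remove [xlyp,gmdsr,uqesl] add [nqjt,bpp,vyv] -> 8 lines: cagu wsv nqjt bpp vyv zvqvq gtcn ara
Hunk 7: at line 1 remove [wsv,nqjt,bpp] add [zhx,hxj] -> 7 lines: cagu zhx hxj vyv zvqvq gtcn ara
Final line count: 7

Answer: 7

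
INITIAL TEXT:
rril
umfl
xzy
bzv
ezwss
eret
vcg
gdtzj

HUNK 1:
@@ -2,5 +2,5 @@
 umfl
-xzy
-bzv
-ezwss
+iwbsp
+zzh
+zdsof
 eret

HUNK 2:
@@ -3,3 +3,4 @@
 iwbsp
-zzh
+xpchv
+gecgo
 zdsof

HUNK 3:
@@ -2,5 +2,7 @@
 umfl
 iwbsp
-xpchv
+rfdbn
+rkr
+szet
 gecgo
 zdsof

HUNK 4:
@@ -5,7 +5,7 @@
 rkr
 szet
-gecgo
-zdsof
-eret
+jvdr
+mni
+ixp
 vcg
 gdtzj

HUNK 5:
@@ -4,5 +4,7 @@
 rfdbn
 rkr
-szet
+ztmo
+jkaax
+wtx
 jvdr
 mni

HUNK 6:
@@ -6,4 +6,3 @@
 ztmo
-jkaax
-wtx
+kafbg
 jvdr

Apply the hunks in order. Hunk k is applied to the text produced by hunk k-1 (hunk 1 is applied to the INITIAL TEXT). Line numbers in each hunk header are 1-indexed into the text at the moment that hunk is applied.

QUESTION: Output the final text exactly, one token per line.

Hunk 1: at line 2 remove [xzy,bzv,ezwss] add [iwbsp,zzh,zdsof] -> 8 lines: rril umfl iwbsp zzh zdsof eret vcg gdtzj
Hunk 2: at line 3 remove [zzh] add [xpchv,gecgo] -> 9 lines: rril umfl iwbsp xpchv gecgo zdsof eret vcg gdtzj
Hunk 3: at line 2 remove [xpchv] add [rfdbn,rkr,szet] -> 11 lines: rril umfl iwbsp rfdbn rkr szet gecgo zdsof eret vcg gdtzj
Hunk 4: at line 5 remove [gecgo,zdsof,eret] add [jvdr,mni,ixp] -> 11 lines: rril umfl iwbsp rfdbn rkr szet jvdr mni ixp vcg gdtzj
Hunk 5: at line 4 remove [szet] add [ztmo,jkaax,wtx] -> 13 lines: rril umfl iwbsp rfdbn rkr ztmo jkaax wtx jvdr mni ixp vcg gdtzj
Hunk 6: at line 6 remove [jkaax,wtx] add [kafbg] -> 12 lines: rril umfl iwbsp rfdbn rkr ztmo kafbg jvdr mni ixp vcg gdtzj

Answer: rril
umfl
iwbsp
rfdbn
rkr
ztmo
kafbg
jvdr
mni
ixp
vcg
gdtzj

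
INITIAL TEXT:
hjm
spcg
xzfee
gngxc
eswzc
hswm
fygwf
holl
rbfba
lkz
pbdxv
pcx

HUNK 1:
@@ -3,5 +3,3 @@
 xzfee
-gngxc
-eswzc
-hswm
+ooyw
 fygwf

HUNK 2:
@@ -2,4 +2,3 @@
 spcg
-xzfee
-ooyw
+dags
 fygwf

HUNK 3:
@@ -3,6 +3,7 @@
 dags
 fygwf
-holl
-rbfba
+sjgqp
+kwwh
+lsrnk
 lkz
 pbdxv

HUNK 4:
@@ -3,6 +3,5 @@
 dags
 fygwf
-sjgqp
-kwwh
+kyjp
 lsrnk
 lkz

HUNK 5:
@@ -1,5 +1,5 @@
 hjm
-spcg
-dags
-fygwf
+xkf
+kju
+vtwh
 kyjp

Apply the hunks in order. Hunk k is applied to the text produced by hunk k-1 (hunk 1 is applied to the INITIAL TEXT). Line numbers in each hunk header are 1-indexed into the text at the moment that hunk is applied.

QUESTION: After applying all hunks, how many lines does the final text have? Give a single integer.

Answer: 9

Derivation:
Hunk 1: at line 3 remove [gngxc,eswzc,hswm] add [ooyw] -> 10 lines: hjm spcg xzfee ooyw fygwf holl rbfba lkz pbdxv pcx
Hunk 2: at line 2 remove [xzfee,ooyw] add [dags] -> 9 lines: hjm spcg dags fygwf holl rbfba lkz pbdxv pcx
Hunk 3: at line 3 remove [holl,rbfba] add [sjgqp,kwwh,lsrnk] -> 10 lines: hjm spcg dags fygwf sjgqp kwwh lsrnk lkz pbdxv pcx
Hunk 4: at line 3 remove [sjgqp,kwwh] add [kyjp] -> 9 lines: hjm spcg dags fygwf kyjp lsrnk lkz pbdxv pcx
Hunk 5: at line 1 remove [spcg,dags,fygwf] add [xkf,kju,vtwh] -> 9 lines: hjm xkf kju vtwh kyjp lsrnk lkz pbdxv pcx
Final line count: 9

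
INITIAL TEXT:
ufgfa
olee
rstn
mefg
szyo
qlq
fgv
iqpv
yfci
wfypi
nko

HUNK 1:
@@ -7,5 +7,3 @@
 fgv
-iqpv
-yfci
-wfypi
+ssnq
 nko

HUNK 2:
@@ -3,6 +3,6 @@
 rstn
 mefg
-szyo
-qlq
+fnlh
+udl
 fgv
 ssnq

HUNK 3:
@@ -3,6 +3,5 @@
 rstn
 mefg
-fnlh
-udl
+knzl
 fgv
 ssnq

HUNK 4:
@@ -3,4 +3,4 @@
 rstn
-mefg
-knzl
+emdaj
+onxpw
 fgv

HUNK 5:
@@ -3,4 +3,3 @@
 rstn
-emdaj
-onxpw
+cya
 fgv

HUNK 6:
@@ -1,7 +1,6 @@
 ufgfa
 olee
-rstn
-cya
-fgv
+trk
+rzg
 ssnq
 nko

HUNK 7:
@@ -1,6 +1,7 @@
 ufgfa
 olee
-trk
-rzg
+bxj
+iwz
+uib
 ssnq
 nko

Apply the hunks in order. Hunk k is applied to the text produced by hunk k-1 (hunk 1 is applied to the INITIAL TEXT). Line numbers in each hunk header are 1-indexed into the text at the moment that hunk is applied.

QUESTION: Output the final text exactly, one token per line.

Hunk 1: at line 7 remove [iqpv,yfci,wfypi] add [ssnq] -> 9 lines: ufgfa olee rstn mefg szyo qlq fgv ssnq nko
Hunk 2: at line 3 remove [szyo,qlq] add [fnlh,udl] -> 9 lines: ufgfa olee rstn mefg fnlh udl fgv ssnq nko
Hunk 3: at line 3 remove [fnlh,udl] add [knzl] -> 8 lines: ufgfa olee rstn mefg knzl fgv ssnq nko
Hunk 4: at line 3 remove [mefg,knzl] add [emdaj,onxpw] -> 8 lines: ufgfa olee rstn emdaj onxpw fgv ssnq nko
Hunk 5: at line 3 remove [emdaj,onxpw] add [cya] -> 7 lines: ufgfa olee rstn cya fgv ssnq nko
Hunk 6: at line 1 remove [rstn,cya,fgv] add [trk,rzg] -> 6 lines: ufgfa olee trk rzg ssnq nko
Hunk 7: at line 1 remove [trk,rzg] add [bxj,iwz,uib] -> 7 lines: ufgfa olee bxj iwz uib ssnq nko

Answer: ufgfa
olee
bxj
iwz
uib
ssnq
nko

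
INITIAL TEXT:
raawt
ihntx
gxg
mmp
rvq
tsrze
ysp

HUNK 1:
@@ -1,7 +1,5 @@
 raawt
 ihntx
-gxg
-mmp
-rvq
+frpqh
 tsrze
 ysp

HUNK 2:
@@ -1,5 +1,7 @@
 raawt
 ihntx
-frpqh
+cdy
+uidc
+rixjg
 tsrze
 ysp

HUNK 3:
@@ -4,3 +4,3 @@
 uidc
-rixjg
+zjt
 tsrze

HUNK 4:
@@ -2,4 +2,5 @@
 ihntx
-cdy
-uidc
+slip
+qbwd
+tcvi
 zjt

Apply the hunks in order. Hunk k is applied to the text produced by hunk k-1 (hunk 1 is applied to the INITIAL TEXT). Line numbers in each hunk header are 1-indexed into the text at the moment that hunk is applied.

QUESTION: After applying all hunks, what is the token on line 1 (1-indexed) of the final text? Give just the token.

Answer: raawt

Derivation:
Hunk 1: at line 1 remove [gxg,mmp,rvq] add [frpqh] -> 5 lines: raawt ihntx frpqh tsrze ysp
Hunk 2: at line 1 remove [frpqh] add [cdy,uidc,rixjg] -> 7 lines: raawt ihntx cdy uidc rixjg tsrze ysp
Hunk 3: at line 4 remove [rixjg] add [zjt] -> 7 lines: raawt ihntx cdy uidc zjt tsrze ysp
Hunk 4: at line 2 remove [cdy,uidc] add [slip,qbwd,tcvi] -> 8 lines: raawt ihntx slip qbwd tcvi zjt tsrze ysp
Final line 1: raawt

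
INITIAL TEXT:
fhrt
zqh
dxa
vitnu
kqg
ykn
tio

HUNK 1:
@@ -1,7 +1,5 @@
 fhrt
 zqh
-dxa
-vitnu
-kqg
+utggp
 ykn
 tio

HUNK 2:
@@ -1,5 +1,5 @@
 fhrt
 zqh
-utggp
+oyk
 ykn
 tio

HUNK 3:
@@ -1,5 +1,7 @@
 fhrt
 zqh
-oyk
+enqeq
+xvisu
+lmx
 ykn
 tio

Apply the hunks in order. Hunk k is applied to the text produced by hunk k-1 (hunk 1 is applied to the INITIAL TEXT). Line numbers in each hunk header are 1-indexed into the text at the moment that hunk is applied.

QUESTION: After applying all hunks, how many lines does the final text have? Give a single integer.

Hunk 1: at line 1 remove [dxa,vitnu,kqg] add [utggp] -> 5 lines: fhrt zqh utggp ykn tio
Hunk 2: at line 1 remove [utggp] add [oyk] -> 5 lines: fhrt zqh oyk ykn tio
Hunk 3: at line 1 remove [oyk] add [enqeq,xvisu,lmx] -> 7 lines: fhrt zqh enqeq xvisu lmx ykn tio
Final line count: 7

Answer: 7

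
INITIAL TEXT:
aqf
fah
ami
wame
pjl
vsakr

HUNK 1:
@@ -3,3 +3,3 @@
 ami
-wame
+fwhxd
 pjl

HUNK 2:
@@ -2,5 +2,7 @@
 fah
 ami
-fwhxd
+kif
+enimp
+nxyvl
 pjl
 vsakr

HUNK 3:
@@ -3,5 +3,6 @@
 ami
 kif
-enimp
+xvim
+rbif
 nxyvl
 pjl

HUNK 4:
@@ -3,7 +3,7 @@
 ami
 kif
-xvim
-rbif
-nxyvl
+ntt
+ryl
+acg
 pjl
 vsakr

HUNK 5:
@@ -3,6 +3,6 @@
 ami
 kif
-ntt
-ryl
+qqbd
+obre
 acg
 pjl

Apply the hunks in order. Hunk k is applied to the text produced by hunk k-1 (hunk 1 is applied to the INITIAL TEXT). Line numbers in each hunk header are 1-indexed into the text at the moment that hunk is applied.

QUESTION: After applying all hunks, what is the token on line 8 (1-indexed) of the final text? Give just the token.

Answer: pjl

Derivation:
Hunk 1: at line 3 remove [wame] add [fwhxd] -> 6 lines: aqf fah ami fwhxd pjl vsakr
Hunk 2: at line 2 remove [fwhxd] add [kif,enimp,nxyvl] -> 8 lines: aqf fah ami kif enimp nxyvl pjl vsakr
Hunk 3: at line 3 remove [enimp] add [xvim,rbif] -> 9 lines: aqf fah ami kif xvim rbif nxyvl pjl vsakr
Hunk 4: at line 3 remove [xvim,rbif,nxyvl] add [ntt,ryl,acg] -> 9 lines: aqf fah ami kif ntt ryl acg pjl vsakr
Hunk 5: at line 3 remove [ntt,ryl] add [qqbd,obre] -> 9 lines: aqf fah ami kif qqbd obre acg pjl vsakr
Final line 8: pjl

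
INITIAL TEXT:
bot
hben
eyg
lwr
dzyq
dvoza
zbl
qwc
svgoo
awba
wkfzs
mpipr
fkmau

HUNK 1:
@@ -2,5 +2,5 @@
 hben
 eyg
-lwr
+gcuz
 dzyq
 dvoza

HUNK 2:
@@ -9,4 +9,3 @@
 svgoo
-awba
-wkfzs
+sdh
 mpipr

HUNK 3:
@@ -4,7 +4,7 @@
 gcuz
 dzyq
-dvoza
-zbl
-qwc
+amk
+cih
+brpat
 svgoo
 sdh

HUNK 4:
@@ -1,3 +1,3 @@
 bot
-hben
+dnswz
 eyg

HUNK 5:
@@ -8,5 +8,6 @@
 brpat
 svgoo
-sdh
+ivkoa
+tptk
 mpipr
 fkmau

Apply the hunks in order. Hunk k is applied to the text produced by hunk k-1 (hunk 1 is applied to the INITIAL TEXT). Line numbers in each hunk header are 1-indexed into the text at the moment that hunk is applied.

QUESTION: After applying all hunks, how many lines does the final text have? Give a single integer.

Hunk 1: at line 2 remove [lwr] add [gcuz] -> 13 lines: bot hben eyg gcuz dzyq dvoza zbl qwc svgoo awba wkfzs mpipr fkmau
Hunk 2: at line 9 remove [awba,wkfzs] add [sdh] -> 12 lines: bot hben eyg gcuz dzyq dvoza zbl qwc svgoo sdh mpipr fkmau
Hunk 3: at line 4 remove [dvoza,zbl,qwc] add [amk,cih,brpat] -> 12 lines: bot hben eyg gcuz dzyq amk cih brpat svgoo sdh mpipr fkmau
Hunk 4: at line 1 remove [hben] add [dnswz] -> 12 lines: bot dnswz eyg gcuz dzyq amk cih brpat svgoo sdh mpipr fkmau
Hunk 5: at line 8 remove [sdh] add [ivkoa,tptk] -> 13 lines: bot dnswz eyg gcuz dzyq amk cih brpat svgoo ivkoa tptk mpipr fkmau
Final line count: 13

Answer: 13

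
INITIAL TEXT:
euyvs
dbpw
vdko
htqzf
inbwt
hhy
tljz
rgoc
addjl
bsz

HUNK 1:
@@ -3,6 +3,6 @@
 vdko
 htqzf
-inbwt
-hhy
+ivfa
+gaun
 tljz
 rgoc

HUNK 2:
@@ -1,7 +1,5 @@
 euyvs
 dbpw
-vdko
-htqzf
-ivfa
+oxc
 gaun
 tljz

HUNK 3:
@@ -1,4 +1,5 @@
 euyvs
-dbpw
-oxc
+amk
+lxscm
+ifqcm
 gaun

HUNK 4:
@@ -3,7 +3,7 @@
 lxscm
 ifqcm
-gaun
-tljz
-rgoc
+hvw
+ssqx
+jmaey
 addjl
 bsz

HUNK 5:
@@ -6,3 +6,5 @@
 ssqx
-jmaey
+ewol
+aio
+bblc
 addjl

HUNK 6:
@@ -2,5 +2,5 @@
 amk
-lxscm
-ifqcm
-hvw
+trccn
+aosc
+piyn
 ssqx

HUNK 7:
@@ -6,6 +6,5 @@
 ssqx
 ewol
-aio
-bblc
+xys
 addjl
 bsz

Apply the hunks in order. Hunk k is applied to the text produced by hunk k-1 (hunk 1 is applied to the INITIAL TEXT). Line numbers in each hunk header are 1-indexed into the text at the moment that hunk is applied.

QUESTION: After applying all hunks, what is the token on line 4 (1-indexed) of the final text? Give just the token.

Hunk 1: at line 3 remove [inbwt,hhy] add [ivfa,gaun] -> 10 lines: euyvs dbpw vdko htqzf ivfa gaun tljz rgoc addjl bsz
Hunk 2: at line 1 remove [vdko,htqzf,ivfa] add [oxc] -> 8 lines: euyvs dbpw oxc gaun tljz rgoc addjl bsz
Hunk 3: at line 1 remove [dbpw,oxc] add [amk,lxscm,ifqcm] -> 9 lines: euyvs amk lxscm ifqcm gaun tljz rgoc addjl bsz
Hunk 4: at line 3 remove [gaun,tljz,rgoc] add [hvw,ssqx,jmaey] -> 9 lines: euyvs amk lxscm ifqcm hvw ssqx jmaey addjl bsz
Hunk 5: at line 6 remove [jmaey] add [ewol,aio,bblc] -> 11 lines: euyvs amk lxscm ifqcm hvw ssqx ewol aio bblc addjl bsz
Hunk 6: at line 2 remove [lxscm,ifqcm,hvw] add [trccn,aosc,piyn] -> 11 lines: euyvs amk trccn aosc piyn ssqx ewol aio bblc addjl bsz
Hunk 7: at line 6 remove [aio,bblc] add [xys] -> 10 lines: euyvs amk trccn aosc piyn ssqx ewol xys addjl bsz
Final line 4: aosc

Answer: aosc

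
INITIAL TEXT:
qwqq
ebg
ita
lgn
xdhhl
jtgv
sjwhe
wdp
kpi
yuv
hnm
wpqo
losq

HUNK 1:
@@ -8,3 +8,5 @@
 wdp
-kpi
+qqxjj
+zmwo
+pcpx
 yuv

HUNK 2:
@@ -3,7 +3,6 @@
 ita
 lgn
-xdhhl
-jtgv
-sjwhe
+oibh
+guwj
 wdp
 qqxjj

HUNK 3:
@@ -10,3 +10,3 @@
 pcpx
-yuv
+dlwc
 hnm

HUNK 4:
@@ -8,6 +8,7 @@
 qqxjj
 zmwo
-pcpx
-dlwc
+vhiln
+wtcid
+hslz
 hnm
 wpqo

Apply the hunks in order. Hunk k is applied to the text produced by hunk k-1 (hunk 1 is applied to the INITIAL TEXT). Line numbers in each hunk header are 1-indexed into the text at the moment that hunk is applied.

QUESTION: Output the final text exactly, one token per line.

Hunk 1: at line 8 remove [kpi] add [qqxjj,zmwo,pcpx] -> 15 lines: qwqq ebg ita lgn xdhhl jtgv sjwhe wdp qqxjj zmwo pcpx yuv hnm wpqo losq
Hunk 2: at line 3 remove [xdhhl,jtgv,sjwhe] add [oibh,guwj] -> 14 lines: qwqq ebg ita lgn oibh guwj wdp qqxjj zmwo pcpx yuv hnm wpqo losq
Hunk 3: at line 10 remove [yuv] add [dlwc] -> 14 lines: qwqq ebg ita lgn oibh guwj wdp qqxjj zmwo pcpx dlwc hnm wpqo losq
Hunk 4: at line 8 remove [pcpx,dlwc] add [vhiln,wtcid,hslz] -> 15 lines: qwqq ebg ita lgn oibh guwj wdp qqxjj zmwo vhiln wtcid hslz hnm wpqo losq

Answer: qwqq
ebg
ita
lgn
oibh
guwj
wdp
qqxjj
zmwo
vhiln
wtcid
hslz
hnm
wpqo
losq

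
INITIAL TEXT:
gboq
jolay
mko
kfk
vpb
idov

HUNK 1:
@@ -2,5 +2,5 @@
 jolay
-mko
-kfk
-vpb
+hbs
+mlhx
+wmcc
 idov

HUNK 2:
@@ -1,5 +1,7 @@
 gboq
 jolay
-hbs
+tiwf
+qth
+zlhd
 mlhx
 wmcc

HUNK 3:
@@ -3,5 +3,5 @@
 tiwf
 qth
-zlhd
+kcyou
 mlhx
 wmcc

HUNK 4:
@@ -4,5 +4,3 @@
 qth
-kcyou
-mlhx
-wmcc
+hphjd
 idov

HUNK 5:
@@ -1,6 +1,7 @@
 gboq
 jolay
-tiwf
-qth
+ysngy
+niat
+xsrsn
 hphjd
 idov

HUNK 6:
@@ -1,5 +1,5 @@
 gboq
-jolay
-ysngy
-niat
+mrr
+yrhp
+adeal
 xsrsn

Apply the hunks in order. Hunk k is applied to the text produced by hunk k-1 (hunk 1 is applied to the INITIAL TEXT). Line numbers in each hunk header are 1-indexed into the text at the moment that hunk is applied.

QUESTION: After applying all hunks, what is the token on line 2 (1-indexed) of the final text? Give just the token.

Hunk 1: at line 2 remove [mko,kfk,vpb] add [hbs,mlhx,wmcc] -> 6 lines: gboq jolay hbs mlhx wmcc idov
Hunk 2: at line 1 remove [hbs] add [tiwf,qth,zlhd] -> 8 lines: gboq jolay tiwf qth zlhd mlhx wmcc idov
Hunk 3: at line 3 remove [zlhd] add [kcyou] -> 8 lines: gboq jolay tiwf qth kcyou mlhx wmcc idov
Hunk 4: at line 4 remove [kcyou,mlhx,wmcc] add [hphjd] -> 6 lines: gboq jolay tiwf qth hphjd idov
Hunk 5: at line 1 remove [tiwf,qth] add [ysngy,niat,xsrsn] -> 7 lines: gboq jolay ysngy niat xsrsn hphjd idov
Hunk 6: at line 1 remove [jolay,ysngy,niat] add [mrr,yrhp,adeal] -> 7 lines: gboq mrr yrhp adeal xsrsn hphjd idov
Final line 2: mrr

Answer: mrr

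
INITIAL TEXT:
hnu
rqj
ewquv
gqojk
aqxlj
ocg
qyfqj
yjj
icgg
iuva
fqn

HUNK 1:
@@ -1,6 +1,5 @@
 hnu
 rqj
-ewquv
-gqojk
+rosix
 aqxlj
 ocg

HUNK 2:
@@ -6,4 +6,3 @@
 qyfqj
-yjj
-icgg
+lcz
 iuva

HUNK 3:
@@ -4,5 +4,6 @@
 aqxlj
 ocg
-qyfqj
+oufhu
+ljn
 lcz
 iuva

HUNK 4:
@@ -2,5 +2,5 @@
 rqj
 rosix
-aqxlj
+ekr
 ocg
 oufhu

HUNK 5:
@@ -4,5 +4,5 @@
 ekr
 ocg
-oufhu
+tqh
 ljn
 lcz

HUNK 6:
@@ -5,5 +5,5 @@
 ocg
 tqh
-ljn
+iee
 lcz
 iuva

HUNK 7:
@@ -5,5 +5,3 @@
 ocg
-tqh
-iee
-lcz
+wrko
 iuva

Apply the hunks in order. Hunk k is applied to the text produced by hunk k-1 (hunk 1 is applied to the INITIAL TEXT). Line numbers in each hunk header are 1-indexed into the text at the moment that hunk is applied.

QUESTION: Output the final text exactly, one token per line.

Hunk 1: at line 1 remove [ewquv,gqojk] add [rosix] -> 10 lines: hnu rqj rosix aqxlj ocg qyfqj yjj icgg iuva fqn
Hunk 2: at line 6 remove [yjj,icgg] add [lcz] -> 9 lines: hnu rqj rosix aqxlj ocg qyfqj lcz iuva fqn
Hunk 3: at line 4 remove [qyfqj] add [oufhu,ljn] -> 10 lines: hnu rqj rosix aqxlj ocg oufhu ljn lcz iuva fqn
Hunk 4: at line 2 remove [aqxlj] add [ekr] -> 10 lines: hnu rqj rosix ekr ocg oufhu ljn lcz iuva fqn
Hunk 5: at line 4 remove [oufhu] add [tqh] -> 10 lines: hnu rqj rosix ekr ocg tqh ljn lcz iuva fqn
Hunk 6: at line 5 remove [ljn] add [iee] -> 10 lines: hnu rqj rosix ekr ocg tqh iee lcz iuva fqn
Hunk 7: at line 5 remove [tqh,iee,lcz] add [wrko] -> 8 lines: hnu rqj rosix ekr ocg wrko iuva fqn

Answer: hnu
rqj
rosix
ekr
ocg
wrko
iuva
fqn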